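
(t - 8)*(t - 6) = t^2 - 14*t + 48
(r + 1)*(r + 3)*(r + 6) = r^3 + 10*r^2 + 27*r + 18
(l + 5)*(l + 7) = l^2 + 12*l + 35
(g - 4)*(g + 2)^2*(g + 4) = g^4 + 4*g^3 - 12*g^2 - 64*g - 64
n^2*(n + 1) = n^3 + n^2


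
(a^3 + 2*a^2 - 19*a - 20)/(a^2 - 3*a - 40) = (a^2 - 3*a - 4)/(a - 8)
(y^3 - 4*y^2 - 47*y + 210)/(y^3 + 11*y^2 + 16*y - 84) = (y^2 - 11*y + 30)/(y^2 + 4*y - 12)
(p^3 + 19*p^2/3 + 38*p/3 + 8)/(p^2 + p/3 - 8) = (3*p^2 + 10*p + 8)/(3*p - 8)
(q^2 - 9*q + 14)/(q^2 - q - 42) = (q - 2)/(q + 6)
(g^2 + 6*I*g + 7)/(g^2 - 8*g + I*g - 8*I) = (g^2 + 6*I*g + 7)/(g^2 + g*(-8 + I) - 8*I)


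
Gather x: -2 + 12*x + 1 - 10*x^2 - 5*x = -10*x^2 + 7*x - 1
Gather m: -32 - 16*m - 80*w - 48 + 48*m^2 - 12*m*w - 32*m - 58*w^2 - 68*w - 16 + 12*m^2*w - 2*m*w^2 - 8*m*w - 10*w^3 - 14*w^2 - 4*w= m^2*(12*w + 48) + m*(-2*w^2 - 20*w - 48) - 10*w^3 - 72*w^2 - 152*w - 96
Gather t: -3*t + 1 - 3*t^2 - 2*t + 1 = -3*t^2 - 5*t + 2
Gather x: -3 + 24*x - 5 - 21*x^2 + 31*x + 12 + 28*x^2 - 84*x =7*x^2 - 29*x + 4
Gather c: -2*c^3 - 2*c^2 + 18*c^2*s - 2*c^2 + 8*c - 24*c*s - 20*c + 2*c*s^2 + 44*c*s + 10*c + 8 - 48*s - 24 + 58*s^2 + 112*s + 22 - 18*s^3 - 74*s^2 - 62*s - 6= -2*c^3 + c^2*(18*s - 4) + c*(2*s^2 + 20*s - 2) - 18*s^3 - 16*s^2 + 2*s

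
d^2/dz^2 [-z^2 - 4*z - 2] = -2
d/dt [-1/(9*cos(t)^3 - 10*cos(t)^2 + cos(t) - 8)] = (-27*cos(t)^2 + 20*cos(t) - 1)*sin(t)/(9*cos(t)^3 - 10*cos(t)^2 + cos(t) - 8)^2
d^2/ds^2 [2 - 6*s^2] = -12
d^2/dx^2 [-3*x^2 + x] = -6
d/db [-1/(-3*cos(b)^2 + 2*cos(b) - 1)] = 2*(3*cos(b) - 1)*sin(b)/(3*cos(b)^2 - 2*cos(b) + 1)^2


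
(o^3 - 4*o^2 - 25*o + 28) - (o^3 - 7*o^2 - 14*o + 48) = 3*o^2 - 11*o - 20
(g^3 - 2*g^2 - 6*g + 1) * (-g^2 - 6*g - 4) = -g^5 - 4*g^4 + 14*g^3 + 43*g^2 + 18*g - 4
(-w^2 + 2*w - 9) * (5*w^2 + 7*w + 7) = -5*w^4 + 3*w^3 - 38*w^2 - 49*w - 63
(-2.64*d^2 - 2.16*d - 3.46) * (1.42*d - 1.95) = -3.7488*d^3 + 2.0808*d^2 - 0.7012*d + 6.747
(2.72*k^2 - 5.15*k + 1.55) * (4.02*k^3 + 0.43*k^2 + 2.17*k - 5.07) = 10.9344*k^5 - 19.5334*k^4 + 9.9189*k^3 - 24.2994*k^2 + 29.474*k - 7.8585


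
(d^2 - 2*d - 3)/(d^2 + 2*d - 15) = (d + 1)/(d + 5)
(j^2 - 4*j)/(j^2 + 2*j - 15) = j*(j - 4)/(j^2 + 2*j - 15)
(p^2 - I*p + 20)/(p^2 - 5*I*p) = (p + 4*I)/p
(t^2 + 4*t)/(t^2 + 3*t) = (t + 4)/(t + 3)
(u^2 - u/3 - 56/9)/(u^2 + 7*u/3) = (u - 8/3)/u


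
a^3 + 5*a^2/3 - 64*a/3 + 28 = (a - 7/3)*(a - 2)*(a + 6)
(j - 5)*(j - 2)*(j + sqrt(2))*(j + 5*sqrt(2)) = j^4 - 7*j^3 + 6*sqrt(2)*j^3 - 42*sqrt(2)*j^2 + 20*j^2 - 70*j + 60*sqrt(2)*j + 100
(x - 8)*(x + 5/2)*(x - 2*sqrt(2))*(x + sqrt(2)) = x^4 - 11*x^3/2 - sqrt(2)*x^3 - 24*x^2 + 11*sqrt(2)*x^2/2 + 22*x + 20*sqrt(2)*x + 80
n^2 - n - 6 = (n - 3)*(n + 2)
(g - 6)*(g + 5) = g^2 - g - 30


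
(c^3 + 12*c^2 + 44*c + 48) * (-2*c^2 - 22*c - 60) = -2*c^5 - 46*c^4 - 412*c^3 - 1784*c^2 - 3696*c - 2880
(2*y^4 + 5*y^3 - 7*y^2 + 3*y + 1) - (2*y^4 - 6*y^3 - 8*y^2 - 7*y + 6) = 11*y^3 + y^2 + 10*y - 5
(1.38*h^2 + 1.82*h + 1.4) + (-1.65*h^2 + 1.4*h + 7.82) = -0.27*h^2 + 3.22*h + 9.22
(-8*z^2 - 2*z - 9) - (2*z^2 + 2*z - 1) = -10*z^2 - 4*z - 8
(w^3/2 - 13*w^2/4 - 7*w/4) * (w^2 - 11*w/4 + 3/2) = w^5/2 - 37*w^4/8 + 127*w^3/16 - w^2/16 - 21*w/8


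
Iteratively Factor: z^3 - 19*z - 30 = (z - 5)*(z^2 + 5*z + 6) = (z - 5)*(z + 2)*(z + 3)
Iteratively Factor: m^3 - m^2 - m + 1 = (m - 1)*(m^2 - 1) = (m - 1)*(m + 1)*(m - 1)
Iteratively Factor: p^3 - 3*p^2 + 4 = (p - 2)*(p^2 - p - 2) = (p - 2)^2*(p + 1)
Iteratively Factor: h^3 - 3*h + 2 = (h + 2)*(h^2 - 2*h + 1) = (h - 1)*(h + 2)*(h - 1)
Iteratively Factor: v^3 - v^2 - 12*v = (v + 3)*(v^2 - 4*v) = v*(v + 3)*(v - 4)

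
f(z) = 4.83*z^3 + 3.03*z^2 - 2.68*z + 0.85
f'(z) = 14.49*z^2 + 6.06*z - 2.68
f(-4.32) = -320.43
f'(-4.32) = 241.56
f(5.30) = 790.83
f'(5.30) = 436.46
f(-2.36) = -39.44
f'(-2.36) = 63.72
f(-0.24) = 1.60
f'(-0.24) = -3.30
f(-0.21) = 1.50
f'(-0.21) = -3.31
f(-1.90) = -16.25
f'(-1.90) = 38.11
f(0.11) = 0.60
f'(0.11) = -1.84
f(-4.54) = -376.50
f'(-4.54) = 268.47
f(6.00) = 1137.13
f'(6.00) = 555.32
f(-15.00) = -15578.45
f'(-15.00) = 3166.67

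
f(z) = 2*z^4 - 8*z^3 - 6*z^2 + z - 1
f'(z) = 8*z^3 - 24*z^2 - 12*z + 1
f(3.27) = -112.94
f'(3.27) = -15.14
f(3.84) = -103.75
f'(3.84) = 54.01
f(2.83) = -99.26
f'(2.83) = -43.85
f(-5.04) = 2156.23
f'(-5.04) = -1572.35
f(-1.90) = 56.38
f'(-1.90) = -117.71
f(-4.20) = 1104.00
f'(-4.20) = -964.66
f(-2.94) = 296.92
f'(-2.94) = -374.46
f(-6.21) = 4651.65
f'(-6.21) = -2765.88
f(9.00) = 6812.00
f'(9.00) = 3781.00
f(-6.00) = 4097.00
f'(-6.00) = -2519.00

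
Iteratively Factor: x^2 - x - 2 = (x + 1)*(x - 2)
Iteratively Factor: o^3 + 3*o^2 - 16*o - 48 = (o - 4)*(o^2 + 7*o + 12) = (o - 4)*(o + 3)*(o + 4)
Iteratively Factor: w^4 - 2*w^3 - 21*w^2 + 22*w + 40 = (w + 1)*(w^3 - 3*w^2 - 18*w + 40) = (w - 2)*(w + 1)*(w^2 - w - 20) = (w - 5)*(w - 2)*(w + 1)*(w + 4)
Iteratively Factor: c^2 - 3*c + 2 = (c - 1)*(c - 2)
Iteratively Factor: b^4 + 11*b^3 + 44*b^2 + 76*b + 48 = (b + 3)*(b^3 + 8*b^2 + 20*b + 16) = (b + 2)*(b + 3)*(b^2 + 6*b + 8) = (b + 2)^2*(b + 3)*(b + 4)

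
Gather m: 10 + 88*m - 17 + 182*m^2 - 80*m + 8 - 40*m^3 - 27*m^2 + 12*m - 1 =-40*m^3 + 155*m^2 + 20*m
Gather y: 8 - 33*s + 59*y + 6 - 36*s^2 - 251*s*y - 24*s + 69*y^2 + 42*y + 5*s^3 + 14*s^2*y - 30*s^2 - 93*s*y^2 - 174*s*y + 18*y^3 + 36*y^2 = 5*s^3 - 66*s^2 - 57*s + 18*y^3 + y^2*(105 - 93*s) + y*(14*s^2 - 425*s + 101) + 14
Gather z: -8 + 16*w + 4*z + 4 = 16*w + 4*z - 4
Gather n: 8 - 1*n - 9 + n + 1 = 0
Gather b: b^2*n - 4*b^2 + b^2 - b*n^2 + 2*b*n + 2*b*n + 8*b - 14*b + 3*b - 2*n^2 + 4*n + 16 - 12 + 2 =b^2*(n - 3) + b*(-n^2 + 4*n - 3) - 2*n^2 + 4*n + 6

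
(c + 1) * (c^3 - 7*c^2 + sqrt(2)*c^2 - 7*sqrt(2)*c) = c^4 - 6*c^3 + sqrt(2)*c^3 - 6*sqrt(2)*c^2 - 7*c^2 - 7*sqrt(2)*c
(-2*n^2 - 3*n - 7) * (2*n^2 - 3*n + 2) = -4*n^4 - 9*n^2 + 15*n - 14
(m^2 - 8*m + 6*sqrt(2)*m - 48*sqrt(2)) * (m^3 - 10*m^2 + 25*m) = m^5 - 18*m^4 + 6*sqrt(2)*m^4 - 108*sqrt(2)*m^3 + 105*m^3 - 200*m^2 + 630*sqrt(2)*m^2 - 1200*sqrt(2)*m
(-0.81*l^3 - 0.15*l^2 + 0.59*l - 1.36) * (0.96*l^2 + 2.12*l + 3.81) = -0.7776*l^5 - 1.8612*l^4 - 2.8377*l^3 - 0.6263*l^2 - 0.6353*l - 5.1816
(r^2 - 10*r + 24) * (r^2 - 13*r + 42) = r^4 - 23*r^3 + 196*r^2 - 732*r + 1008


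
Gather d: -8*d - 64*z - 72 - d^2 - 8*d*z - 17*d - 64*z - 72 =-d^2 + d*(-8*z - 25) - 128*z - 144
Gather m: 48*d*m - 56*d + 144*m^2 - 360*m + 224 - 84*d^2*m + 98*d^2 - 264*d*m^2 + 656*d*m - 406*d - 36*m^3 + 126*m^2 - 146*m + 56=98*d^2 - 462*d - 36*m^3 + m^2*(270 - 264*d) + m*(-84*d^2 + 704*d - 506) + 280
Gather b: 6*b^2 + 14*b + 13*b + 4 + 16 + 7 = 6*b^2 + 27*b + 27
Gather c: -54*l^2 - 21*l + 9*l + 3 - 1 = -54*l^2 - 12*l + 2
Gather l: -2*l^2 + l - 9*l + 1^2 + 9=-2*l^2 - 8*l + 10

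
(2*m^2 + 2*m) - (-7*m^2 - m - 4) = 9*m^2 + 3*m + 4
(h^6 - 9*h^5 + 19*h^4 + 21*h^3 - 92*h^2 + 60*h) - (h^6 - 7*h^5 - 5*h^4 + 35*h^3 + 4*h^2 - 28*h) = -2*h^5 + 24*h^4 - 14*h^3 - 96*h^2 + 88*h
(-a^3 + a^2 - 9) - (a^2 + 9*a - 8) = -a^3 - 9*a - 1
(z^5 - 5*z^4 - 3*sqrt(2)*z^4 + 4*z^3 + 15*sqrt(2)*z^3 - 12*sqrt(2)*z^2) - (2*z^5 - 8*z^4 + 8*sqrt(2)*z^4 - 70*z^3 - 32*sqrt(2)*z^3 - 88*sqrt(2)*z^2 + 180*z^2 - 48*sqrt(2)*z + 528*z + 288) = -z^5 - 11*sqrt(2)*z^4 + 3*z^4 + 47*sqrt(2)*z^3 + 74*z^3 - 180*z^2 + 76*sqrt(2)*z^2 - 528*z + 48*sqrt(2)*z - 288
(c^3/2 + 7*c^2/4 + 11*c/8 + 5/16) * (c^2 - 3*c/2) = c^5/2 + c^4 - 5*c^3/4 - 7*c^2/4 - 15*c/32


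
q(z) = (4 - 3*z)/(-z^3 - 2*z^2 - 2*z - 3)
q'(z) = (4 - 3*z)*(3*z^2 + 4*z + 2)/(-z^3 - 2*z^2 - 2*z - 3)^2 - 3/(-z^3 - 2*z^2 - 2*z - 3)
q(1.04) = -0.11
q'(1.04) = 0.48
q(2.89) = 0.09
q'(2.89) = -0.01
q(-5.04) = 0.23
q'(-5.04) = 0.12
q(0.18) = -1.01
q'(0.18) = 1.70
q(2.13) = 0.09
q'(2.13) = 0.03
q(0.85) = -0.21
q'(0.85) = 0.68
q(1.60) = 0.05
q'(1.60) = 0.14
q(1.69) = 0.06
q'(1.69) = 0.11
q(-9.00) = 0.05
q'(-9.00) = 0.01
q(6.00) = 0.05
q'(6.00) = -0.01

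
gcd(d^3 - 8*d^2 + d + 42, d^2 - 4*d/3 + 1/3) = 1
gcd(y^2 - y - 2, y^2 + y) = y + 1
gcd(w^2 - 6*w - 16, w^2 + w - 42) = 1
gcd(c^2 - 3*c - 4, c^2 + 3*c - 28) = c - 4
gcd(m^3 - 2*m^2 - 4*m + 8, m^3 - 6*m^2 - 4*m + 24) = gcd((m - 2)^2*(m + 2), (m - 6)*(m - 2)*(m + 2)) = m^2 - 4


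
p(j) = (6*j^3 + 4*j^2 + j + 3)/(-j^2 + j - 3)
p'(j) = (2*j - 1)*(6*j^3 + 4*j^2 + j + 3)/(-j^2 + j - 3)^2 + (18*j^2 + 8*j + 1)/(-j^2 + j - 3) = (-6*j^4 + 12*j^3 - 49*j^2 - 18*j - 6)/(j^4 - 2*j^3 + 7*j^2 - 6*j + 9)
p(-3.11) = 8.99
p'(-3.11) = -5.40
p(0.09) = -1.07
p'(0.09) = -0.94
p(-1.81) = 2.63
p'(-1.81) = -4.12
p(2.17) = -15.40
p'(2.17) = -9.33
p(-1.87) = 2.88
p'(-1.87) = -4.22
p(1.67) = -10.63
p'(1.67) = -9.64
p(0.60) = -2.30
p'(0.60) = -4.28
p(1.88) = -12.65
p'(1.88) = -9.61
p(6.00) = -43.91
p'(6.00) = -6.48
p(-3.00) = 8.40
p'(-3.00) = -5.35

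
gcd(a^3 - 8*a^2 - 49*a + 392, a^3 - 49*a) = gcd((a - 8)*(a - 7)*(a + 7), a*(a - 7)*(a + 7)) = a^2 - 49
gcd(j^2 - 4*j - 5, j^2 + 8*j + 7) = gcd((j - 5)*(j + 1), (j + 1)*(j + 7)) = j + 1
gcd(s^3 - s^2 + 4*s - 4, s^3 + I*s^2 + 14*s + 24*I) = s + 2*I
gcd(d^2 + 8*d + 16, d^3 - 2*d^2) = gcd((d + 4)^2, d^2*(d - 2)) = 1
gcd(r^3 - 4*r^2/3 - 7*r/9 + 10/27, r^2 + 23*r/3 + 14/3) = r + 2/3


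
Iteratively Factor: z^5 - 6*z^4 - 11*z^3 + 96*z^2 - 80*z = (z - 1)*(z^4 - 5*z^3 - 16*z^2 + 80*z) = (z - 4)*(z - 1)*(z^3 - z^2 - 20*z) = (z - 5)*(z - 4)*(z - 1)*(z^2 + 4*z) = z*(z - 5)*(z - 4)*(z - 1)*(z + 4)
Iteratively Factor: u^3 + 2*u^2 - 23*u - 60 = (u + 3)*(u^2 - u - 20) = (u - 5)*(u + 3)*(u + 4)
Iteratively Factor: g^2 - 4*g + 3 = (g - 3)*(g - 1)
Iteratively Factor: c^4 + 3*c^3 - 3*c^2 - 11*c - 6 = (c - 2)*(c^3 + 5*c^2 + 7*c + 3) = (c - 2)*(c + 3)*(c^2 + 2*c + 1) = (c - 2)*(c + 1)*(c + 3)*(c + 1)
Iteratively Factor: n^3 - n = (n)*(n^2 - 1) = n*(n + 1)*(n - 1)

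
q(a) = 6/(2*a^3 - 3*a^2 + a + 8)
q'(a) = 6*(-6*a^2 + 6*a - 1)/(2*a^3 - 3*a^2 + a + 8)^2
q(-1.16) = -18.83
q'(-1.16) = -947.79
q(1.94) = 0.45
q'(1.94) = -0.41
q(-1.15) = -37.68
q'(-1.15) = -3746.37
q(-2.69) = -0.11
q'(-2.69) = -0.12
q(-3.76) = -0.04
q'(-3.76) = -0.03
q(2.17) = 0.36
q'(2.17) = -0.36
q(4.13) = 0.06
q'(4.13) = -0.05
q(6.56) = 0.01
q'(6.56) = -0.01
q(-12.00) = 0.00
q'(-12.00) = 0.00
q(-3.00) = -0.08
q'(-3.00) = -0.08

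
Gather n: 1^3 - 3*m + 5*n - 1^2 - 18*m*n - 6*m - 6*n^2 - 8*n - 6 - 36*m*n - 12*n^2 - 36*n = -9*m - 18*n^2 + n*(-54*m - 39) - 6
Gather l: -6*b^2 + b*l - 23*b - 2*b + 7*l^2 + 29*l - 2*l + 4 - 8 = -6*b^2 - 25*b + 7*l^2 + l*(b + 27) - 4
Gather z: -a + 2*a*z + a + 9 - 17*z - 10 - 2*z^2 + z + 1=-2*z^2 + z*(2*a - 16)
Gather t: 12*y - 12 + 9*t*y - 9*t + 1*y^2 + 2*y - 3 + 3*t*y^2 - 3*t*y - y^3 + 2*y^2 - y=t*(3*y^2 + 6*y - 9) - y^3 + 3*y^2 + 13*y - 15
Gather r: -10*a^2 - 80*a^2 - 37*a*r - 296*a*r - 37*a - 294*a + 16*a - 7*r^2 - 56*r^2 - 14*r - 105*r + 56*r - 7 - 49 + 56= -90*a^2 - 315*a - 63*r^2 + r*(-333*a - 63)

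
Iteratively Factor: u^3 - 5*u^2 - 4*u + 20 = (u + 2)*(u^2 - 7*u + 10) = (u - 5)*(u + 2)*(u - 2)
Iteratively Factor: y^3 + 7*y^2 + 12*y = (y + 4)*(y^2 + 3*y) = (y + 3)*(y + 4)*(y)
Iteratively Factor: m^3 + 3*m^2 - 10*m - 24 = (m + 4)*(m^2 - m - 6) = (m - 3)*(m + 4)*(m + 2)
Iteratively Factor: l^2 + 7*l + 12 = (l + 3)*(l + 4)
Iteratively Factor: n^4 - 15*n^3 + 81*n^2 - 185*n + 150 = (n - 3)*(n^3 - 12*n^2 + 45*n - 50) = (n - 3)*(n - 2)*(n^2 - 10*n + 25) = (n - 5)*(n - 3)*(n - 2)*(n - 5)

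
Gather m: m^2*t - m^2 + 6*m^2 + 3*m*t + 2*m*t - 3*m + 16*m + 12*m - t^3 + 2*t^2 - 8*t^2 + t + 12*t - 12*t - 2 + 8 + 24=m^2*(t + 5) + m*(5*t + 25) - t^3 - 6*t^2 + t + 30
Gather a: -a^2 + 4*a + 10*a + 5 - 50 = -a^2 + 14*a - 45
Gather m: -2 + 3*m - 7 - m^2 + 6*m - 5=-m^2 + 9*m - 14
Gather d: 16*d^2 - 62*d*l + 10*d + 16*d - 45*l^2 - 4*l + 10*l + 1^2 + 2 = 16*d^2 + d*(26 - 62*l) - 45*l^2 + 6*l + 3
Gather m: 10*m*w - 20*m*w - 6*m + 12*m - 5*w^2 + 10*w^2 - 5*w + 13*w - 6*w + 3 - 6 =m*(6 - 10*w) + 5*w^2 + 2*w - 3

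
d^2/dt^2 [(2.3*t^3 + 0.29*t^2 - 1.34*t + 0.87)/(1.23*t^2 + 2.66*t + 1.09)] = (-1.06581410364015e-14*t^5 + 20.428324*t^3 + 45.57624*t^2 + 44.253804*t + 18.438216)/(1.860867*t^6 + 12.072942*t^5 + 31.056147*t^4 + 40.218668*t^3 + 27.521301*t^2 + 9.481038*t + 1.295029)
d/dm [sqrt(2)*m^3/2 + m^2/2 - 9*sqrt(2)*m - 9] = 3*sqrt(2)*m^2/2 + m - 9*sqrt(2)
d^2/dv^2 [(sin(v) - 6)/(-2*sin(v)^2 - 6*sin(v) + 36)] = (sin(v)^5 - 27*sin(v)^4 + 52*sin(v)^3 - 396*sin(v)^2 + 216)/(2*(sin(v) - 3)^3*(sin(v) + 6)^3)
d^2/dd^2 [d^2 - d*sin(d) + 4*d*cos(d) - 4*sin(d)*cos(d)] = d*sin(d) - 4*d*cos(d) - 8*sin(d) + 8*sin(2*d) - 2*cos(d) + 2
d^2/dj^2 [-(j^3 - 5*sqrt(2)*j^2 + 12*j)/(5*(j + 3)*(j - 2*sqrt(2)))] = 18*(-sqrt(2)*j^3 - j^3 + 6*sqrt(2)*j^2 + 12*j^2 - 24*sqrt(2)*j - 24*j + 16*sqrt(2) + 32)/(5*(j^6 - 6*sqrt(2)*j^5 + 9*j^5 - 54*sqrt(2)*j^4 + 51*j^4 - 178*sqrt(2)*j^3 + 243*j^3 - 306*sqrt(2)*j^2 + 648*j^2 - 432*sqrt(2)*j + 648*j - 432*sqrt(2)))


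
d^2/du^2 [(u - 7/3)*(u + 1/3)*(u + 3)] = 6*u + 2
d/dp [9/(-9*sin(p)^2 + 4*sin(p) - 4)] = 18*(9*sin(p) - 2)*cos(p)/(9*sin(p)^2 - 4*sin(p) + 4)^2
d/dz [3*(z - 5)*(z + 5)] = 6*z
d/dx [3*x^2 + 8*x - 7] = 6*x + 8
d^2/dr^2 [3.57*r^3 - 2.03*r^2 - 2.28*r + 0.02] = 21.42*r - 4.06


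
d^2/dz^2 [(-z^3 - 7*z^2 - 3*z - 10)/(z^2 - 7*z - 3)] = 104*(-2*z^3 - 3*z^2 + 3*z - 10)/(z^6 - 21*z^5 + 138*z^4 - 217*z^3 - 414*z^2 - 189*z - 27)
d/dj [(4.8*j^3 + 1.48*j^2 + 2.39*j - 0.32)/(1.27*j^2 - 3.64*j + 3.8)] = (6.096*j^4 - 34.944*j^3 + 46.2975*j^2 + 12.0608*j + 7.9172)/(1.6129*j^4 - 9.2456*j^3 + 22.9016*j^2 - 27.664*j + 14.44)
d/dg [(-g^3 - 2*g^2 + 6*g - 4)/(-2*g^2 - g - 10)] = 2*(g^4 + g^3 + 22*g^2 + 12*g - 32)/(4*g^4 + 4*g^3 + 41*g^2 + 20*g + 100)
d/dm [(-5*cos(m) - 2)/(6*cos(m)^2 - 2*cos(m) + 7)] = 3*(-10*cos(m)^2 - 8*cos(m) + 13)*sin(m)/(6*sin(m)^2 + 2*cos(m) - 13)^2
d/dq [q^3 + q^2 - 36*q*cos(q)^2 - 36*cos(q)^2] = 3*q^2 + 36*q*sin(2*q) + 2*q + 36*sin(2*q) - 36*cos(q)^2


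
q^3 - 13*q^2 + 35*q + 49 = (q - 7)^2*(q + 1)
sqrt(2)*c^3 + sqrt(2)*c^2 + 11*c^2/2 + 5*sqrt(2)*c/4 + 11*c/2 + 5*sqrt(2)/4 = (c + 1)*(c + 5*sqrt(2)/2)*(sqrt(2)*c + 1/2)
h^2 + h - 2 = (h - 1)*(h + 2)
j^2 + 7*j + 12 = (j + 3)*(j + 4)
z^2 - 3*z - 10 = (z - 5)*(z + 2)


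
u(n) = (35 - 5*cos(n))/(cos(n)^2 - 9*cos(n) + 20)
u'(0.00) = 0.00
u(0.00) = 2.50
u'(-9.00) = 0.14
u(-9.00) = 1.36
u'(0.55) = -0.49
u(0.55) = 2.35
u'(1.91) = -0.42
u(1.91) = 1.59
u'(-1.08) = 0.63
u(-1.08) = 2.04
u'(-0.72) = 0.57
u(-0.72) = 2.26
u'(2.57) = -0.19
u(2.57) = 1.39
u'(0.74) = -0.58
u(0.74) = 2.25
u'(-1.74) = 0.48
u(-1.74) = 1.66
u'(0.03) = -0.03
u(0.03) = 2.50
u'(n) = (35 - 5*cos(n))*(2*sin(n)*cos(n) - 9*sin(n))/(cos(n)^2 - 9*cos(n) + 20)^2 + 5*sin(n)/(cos(n)^2 - 9*cos(n) + 20) = 5*(sin(n)^2 + 14*cos(n) - 44)*sin(n)/(cos(n)^2 - 9*cos(n) + 20)^2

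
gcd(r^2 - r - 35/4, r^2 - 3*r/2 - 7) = r - 7/2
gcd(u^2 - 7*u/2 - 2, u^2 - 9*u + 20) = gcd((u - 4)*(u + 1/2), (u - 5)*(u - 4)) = u - 4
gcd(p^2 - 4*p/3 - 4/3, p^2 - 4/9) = p + 2/3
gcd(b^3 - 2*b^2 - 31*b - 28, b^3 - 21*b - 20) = b^2 + 5*b + 4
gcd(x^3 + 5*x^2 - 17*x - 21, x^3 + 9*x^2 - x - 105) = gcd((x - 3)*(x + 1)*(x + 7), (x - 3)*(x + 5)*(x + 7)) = x^2 + 4*x - 21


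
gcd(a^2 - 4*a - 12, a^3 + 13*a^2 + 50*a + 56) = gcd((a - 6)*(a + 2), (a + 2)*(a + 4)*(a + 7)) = a + 2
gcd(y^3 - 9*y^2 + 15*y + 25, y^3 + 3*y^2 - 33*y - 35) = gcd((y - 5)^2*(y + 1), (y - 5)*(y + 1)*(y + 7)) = y^2 - 4*y - 5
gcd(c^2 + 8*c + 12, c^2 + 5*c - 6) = c + 6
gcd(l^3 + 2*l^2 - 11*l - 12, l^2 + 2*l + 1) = l + 1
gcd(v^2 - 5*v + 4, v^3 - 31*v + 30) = v - 1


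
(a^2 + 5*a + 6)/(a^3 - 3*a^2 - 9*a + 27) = (a + 2)/(a^2 - 6*a + 9)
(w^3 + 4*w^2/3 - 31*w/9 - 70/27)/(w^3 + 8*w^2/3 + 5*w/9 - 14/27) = (3*w - 5)/(3*w - 1)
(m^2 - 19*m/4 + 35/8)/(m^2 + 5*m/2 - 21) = (m - 5/4)/(m + 6)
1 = 1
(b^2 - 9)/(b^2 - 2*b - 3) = (b + 3)/(b + 1)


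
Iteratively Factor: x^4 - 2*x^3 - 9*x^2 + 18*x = (x)*(x^3 - 2*x^2 - 9*x + 18) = x*(x - 3)*(x^2 + x - 6) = x*(x - 3)*(x + 3)*(x - 2)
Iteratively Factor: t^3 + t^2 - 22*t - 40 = (t + 2)*(t^2 - t - 20) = (t + 2)*(t + 4)*(t - 5)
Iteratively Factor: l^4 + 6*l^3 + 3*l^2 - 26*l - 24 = (l + 4)*(l^3 + 2*l^2 - 5*l - 6) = (l + 1)*(l + 4)*(l^2 + l - 6) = (l + 1)*(l + 3)*(l + 4)*(l - 2)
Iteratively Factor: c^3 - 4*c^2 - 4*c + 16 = (c - 2)*(c^2 - 2*c - 8) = (c - 4)*(c - 2)*(c + 2)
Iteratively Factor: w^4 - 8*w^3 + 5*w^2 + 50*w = (w - 5)*(w^3 - 3*w^2 - 10*w) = w*(w - 5)*(w^2 - 3*w - 10) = w*(w - 5)*(w + 2)*(w - 5)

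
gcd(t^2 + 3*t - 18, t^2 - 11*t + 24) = t - 3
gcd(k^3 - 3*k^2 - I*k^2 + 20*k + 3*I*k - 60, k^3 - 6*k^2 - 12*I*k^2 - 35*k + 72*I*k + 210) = k - 5*I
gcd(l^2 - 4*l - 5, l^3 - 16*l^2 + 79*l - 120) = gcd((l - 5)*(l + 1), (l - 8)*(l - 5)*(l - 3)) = l - 5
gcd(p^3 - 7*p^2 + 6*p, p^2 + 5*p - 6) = p - 1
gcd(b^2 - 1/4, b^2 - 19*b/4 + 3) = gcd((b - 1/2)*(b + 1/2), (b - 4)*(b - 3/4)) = 1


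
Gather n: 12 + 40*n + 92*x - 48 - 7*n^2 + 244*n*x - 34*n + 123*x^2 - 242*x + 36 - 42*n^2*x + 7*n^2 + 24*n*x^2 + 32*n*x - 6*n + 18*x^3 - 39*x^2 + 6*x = -42*n^2*x + n*(24*x^2 + 276*x) + 18*x^3 + 84*x^2 - 144*x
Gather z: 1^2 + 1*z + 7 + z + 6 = 2*z + 14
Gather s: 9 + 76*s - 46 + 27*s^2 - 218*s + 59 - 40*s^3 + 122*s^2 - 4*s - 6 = -40*s^3 + 149*s^2 - 146*s + 16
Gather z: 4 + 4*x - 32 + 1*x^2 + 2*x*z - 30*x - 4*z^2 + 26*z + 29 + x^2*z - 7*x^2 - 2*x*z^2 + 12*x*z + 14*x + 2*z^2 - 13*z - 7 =-6*x^2 - 12*x + z^2*(-2*x - 2) + z*(x^2 + 14*x + 13) - 6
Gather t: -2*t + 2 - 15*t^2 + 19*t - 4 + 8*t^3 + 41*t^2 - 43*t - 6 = 8*t^3 + 26*t^2 - 26*t - 8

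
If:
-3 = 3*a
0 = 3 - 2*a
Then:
No Solution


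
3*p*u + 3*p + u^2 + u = (3*p + u)*(u + 1)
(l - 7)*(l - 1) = l^2 - 8*l + 7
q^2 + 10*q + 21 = (q + 3)*(q + 7)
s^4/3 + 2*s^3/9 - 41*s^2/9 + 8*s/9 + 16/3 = (s/3 + 1/3)*(s - 3)*(s - 4/3)*(s + 4)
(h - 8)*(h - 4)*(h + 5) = h^3 - 7*h^2 - 28*h + 160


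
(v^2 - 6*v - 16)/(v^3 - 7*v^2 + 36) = (v - 8)/(v^2 - 9*v + 18)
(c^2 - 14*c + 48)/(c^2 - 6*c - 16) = (c - 6)/(c + 2)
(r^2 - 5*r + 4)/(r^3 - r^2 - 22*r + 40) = (r - 1)/(r^2 + 3*r - 10)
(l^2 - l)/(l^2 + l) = (l - 1)/(l + 1)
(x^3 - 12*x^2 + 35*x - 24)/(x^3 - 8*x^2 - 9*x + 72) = (x - 1)/(x + 3)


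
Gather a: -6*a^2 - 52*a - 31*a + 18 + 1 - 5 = -6*a^2 - 83*a + 14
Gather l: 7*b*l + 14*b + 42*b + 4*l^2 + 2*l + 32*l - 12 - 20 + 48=56*b + 4*l^2 + l*(7*b + 34) + 16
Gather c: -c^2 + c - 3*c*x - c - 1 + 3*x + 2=-c^2 - 3*c*x + 3*x + 1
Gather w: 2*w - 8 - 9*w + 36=28 - 7*w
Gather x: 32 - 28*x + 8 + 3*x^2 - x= 3*x^2 - 29*x + 40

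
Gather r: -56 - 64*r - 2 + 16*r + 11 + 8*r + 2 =-40*r - 45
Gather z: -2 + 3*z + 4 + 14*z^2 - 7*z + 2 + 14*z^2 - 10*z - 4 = 28*z^2 - 14*z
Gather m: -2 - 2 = -4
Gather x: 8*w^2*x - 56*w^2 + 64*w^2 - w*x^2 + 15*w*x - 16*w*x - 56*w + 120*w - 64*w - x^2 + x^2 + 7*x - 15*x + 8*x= 8*w^2 - w*x^2 + x*(8*w^2 - w)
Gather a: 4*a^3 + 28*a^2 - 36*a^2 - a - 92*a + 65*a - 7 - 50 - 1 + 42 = 4*a^3 - 8*a^2 - 28*a - 16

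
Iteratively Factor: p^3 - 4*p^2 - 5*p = (p - 5)*(p^2 + p) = p*(p - 5)*(p + 1)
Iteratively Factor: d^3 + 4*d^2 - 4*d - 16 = (d - 2)*(d^2 + 6*d + 8) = (d - 2)*(d + 2)*(d + 4)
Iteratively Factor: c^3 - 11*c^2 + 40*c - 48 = (c - 4)*(c^2 - 7*c + 12) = (c - 4)*(c - 3)*(c - 4)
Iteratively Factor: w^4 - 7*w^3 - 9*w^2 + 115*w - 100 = (w - 5)*(w^3 - 2*w^2 - 19*w + 20) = (w - 5)*(w - 1)*(w^2 - w - 20) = (w - 5)^2*(w - 1)*(w + 4)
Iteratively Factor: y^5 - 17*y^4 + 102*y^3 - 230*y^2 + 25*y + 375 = (y + 1)*(y^4 - 18*y^3 + 120*y^2 - 350*y + 375) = (y - 5)*(y + 1)*(y^3 - 13*y^2 + 55*y - 75) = (y - 5)^2*(y + 1)*(y^2 - 8*y + 15) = (y - 5)^2*(y - 3)*(y + 1)*(y - 5)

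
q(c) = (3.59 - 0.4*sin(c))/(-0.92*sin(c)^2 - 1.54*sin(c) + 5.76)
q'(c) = (3.59 - 0.4*sin(c))*(1.84*sin(c)*cos(c) + 1.54*cos(c))/(-0.92*sin(c)^2 - 1.54*sin(c) + 5.76)^2 - 0.4*cos(c)/(-0.92*sin(c)^2 - 1.54*sin(c) + 5.76)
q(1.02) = 0.86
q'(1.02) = 0.31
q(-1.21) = 0.62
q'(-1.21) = -0.03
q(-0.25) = 0.61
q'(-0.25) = 0.04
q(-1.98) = 0.62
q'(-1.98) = 0.03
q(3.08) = 0.63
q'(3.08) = -0.11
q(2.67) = 0.70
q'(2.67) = -0.23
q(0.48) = 0.70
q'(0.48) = 0.23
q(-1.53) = 0.63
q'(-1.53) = -0.00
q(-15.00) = 0.60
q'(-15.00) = 0.02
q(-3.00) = 0.61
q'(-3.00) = -0.06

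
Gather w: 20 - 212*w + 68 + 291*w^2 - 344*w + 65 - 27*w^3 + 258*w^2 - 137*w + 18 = -27*w^3 + 549*w^2 - 693*w + 171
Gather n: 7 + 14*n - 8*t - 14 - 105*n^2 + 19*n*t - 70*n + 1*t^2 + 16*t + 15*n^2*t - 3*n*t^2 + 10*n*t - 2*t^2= n^2*(15*t - 105) + n*(-3*t^2 + 29*t - 56) - t^2 + 8*t - 7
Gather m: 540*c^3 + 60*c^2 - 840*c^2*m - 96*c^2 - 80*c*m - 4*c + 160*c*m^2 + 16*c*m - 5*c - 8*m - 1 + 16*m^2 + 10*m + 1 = 540*c^3 - 36*c^2 - 9*c + m^2*(160*c + 16) + m*(-840*c^2 - 64*c + 2)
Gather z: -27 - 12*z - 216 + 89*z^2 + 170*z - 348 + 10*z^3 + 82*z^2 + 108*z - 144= 10*z^3 + 171*z^2 + 266*z - 735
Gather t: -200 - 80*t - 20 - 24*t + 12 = -104*t - 208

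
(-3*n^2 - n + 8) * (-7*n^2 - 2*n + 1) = 21*n^4 + 13*n^3 - 57*n^2 - 17*n + 8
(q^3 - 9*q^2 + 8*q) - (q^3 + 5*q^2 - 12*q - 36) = -14*q^2 + 20*q + 36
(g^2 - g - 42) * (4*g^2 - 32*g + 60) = 4*g^4 - 36*g^3 - 76*g^2 + 1284*g - 2520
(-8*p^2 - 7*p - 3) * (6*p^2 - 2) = -48*p^4 - 42*p^3 - 2*p^2 + 14*p + 6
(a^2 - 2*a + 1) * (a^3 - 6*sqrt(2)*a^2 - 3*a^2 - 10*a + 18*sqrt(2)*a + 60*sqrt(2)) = a^5 - 6*sqrt(2)*a^4 - 5*a^4 - 3*a^3 + 30*sqrt(2)*a^3 + 17*a^2 + 18*sqrt(2)*a^2 - 102*sqrt(2)*a - 10*a + 60*sqrt(2)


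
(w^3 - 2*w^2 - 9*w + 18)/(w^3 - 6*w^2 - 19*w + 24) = (w^2 - 5*w + 6)/(w^2 - 9*w + 8)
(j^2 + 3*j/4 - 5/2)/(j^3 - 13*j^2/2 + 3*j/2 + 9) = (4*j^2 + 3*j - 10)/(2*(2*j^3 - 13*j^2 + 3*j + 18))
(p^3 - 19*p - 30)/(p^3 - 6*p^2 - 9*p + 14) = (p^2 - 2*p - 15)/(p^2 - 8*p + 7)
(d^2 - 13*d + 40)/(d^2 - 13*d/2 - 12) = 2*(d - 5)/(2*d + 3)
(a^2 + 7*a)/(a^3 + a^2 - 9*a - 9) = a*(a + 7)/(a^3 + a^2 - 9*a - 9)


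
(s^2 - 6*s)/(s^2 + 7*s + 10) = s*(s - 6)/(s^2 + 7*s + 10)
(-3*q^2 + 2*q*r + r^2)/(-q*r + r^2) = (3*q + r)/r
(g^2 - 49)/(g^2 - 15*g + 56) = (g + 7)/(g - 8)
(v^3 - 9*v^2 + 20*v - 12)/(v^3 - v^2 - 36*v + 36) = (v - 2)/(v + 6)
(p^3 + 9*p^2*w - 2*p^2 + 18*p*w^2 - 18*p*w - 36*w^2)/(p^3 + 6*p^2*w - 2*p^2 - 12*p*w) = (p + 3*w)/p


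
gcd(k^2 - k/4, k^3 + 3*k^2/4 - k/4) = k^2 - k/4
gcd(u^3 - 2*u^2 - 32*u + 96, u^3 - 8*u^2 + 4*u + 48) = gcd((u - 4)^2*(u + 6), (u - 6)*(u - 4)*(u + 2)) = u - 4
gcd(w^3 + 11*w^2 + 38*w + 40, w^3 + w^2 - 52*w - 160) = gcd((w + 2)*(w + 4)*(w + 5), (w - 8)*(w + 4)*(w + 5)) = w^2 + 9*w + 20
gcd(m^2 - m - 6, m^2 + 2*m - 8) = 1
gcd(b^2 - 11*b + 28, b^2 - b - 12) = b - 4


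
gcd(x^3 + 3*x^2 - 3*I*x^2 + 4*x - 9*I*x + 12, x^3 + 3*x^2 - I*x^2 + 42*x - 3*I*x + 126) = x + 3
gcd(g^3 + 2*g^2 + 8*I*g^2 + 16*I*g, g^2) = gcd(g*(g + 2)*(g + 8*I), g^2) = g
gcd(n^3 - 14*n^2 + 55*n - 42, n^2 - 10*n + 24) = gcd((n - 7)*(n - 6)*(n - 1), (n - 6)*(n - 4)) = n - 6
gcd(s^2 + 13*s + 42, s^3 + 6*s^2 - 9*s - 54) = s + 6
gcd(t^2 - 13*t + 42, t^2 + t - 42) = t - 6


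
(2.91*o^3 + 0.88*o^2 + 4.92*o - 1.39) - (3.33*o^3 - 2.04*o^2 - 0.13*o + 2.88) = -0.42*o^3 + 2.92*o^2 + 5.05*o - 4.27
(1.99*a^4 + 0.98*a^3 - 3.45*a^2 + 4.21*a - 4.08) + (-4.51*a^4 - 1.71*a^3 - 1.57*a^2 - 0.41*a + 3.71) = -2.52*a^4 - 0.73*a^3 - 5.02*a^2 + 3.8*a - 0.37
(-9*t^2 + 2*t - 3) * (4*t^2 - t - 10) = -36*t^4 + 17*t^3 + 76*t^2 - 17*t + 30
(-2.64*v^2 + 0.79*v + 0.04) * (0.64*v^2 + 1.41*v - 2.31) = -1.6896*v^4 - 3.2168*v^3 + 7.2379*v^2 - 1.7685*v - 0.0924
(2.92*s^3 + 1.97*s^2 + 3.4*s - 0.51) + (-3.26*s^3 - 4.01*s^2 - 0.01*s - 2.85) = -0.34*s^3 - 2.04*s^2 + 3.39*s - 3.36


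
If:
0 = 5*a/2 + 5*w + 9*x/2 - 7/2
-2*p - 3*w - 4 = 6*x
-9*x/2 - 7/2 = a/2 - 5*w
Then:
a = -3*x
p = -39*x/10 - 61/20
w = 3*x/5 + 7/10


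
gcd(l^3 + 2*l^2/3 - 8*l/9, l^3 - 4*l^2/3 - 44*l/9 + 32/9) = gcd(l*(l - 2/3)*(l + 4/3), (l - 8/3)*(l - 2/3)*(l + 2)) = l - 2/3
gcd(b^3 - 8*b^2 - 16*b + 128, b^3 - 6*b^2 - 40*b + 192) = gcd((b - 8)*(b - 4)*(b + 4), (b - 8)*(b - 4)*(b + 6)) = b^2 - 12*b + 32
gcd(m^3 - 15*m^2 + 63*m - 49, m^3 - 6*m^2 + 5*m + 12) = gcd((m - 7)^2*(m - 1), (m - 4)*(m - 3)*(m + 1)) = 1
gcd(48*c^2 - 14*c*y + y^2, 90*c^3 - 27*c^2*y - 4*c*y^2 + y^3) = -6*c + y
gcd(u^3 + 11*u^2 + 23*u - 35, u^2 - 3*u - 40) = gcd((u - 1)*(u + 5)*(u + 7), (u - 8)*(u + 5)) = u + 5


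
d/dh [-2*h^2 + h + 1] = 1 - 4*h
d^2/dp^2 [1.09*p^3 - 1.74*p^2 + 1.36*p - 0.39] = 6.54*p - 3.48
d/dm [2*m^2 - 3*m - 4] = 4*m - 3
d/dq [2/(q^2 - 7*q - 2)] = 2*(7 - 2*q)/(-q^2 + 7*q + 2)^2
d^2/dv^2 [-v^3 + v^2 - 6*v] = 2 - 6*v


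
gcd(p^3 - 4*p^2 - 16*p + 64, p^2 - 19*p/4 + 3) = p - 4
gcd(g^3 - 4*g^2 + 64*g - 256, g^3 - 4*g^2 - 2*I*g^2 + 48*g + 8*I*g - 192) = g^2 + g*(-4 - 8*I) + 32*I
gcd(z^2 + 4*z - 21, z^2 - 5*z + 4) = 1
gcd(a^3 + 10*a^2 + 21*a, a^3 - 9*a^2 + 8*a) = a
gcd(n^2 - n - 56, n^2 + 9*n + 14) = n + 7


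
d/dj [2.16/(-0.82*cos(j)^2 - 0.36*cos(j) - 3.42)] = -(3.5424*cos(j) + 0.7776)*sin(j)/(0.82*cos(j)^2 + 0.36*cos(j) + 3.42)^2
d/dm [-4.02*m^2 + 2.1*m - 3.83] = 2.1 - 8.04*m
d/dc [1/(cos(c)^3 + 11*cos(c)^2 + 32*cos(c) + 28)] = (3*cos(c) + 16)*sin(c)/((cos(c) + 2)^3*(cos(c) + 7)^2)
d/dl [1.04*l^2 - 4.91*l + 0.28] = 2.08*l - 4.91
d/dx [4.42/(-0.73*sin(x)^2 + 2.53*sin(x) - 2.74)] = (6.4532*sin(x) - 11.1826)*cos(x)/(0.73*sin(x)^2 - 2.53*sin(x) + 2.74)^2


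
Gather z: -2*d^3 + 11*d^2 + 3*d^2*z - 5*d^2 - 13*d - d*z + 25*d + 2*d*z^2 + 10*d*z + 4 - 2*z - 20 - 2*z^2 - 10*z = -2*d^3 + 6*d^2 + 12*d + z^2*(2*d - 2) + z*(3*d^2 + 9*d - 12) - 16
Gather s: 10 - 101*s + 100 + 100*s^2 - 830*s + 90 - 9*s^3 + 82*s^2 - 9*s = -9*s^3 + 182*s^2 - 940*s + 200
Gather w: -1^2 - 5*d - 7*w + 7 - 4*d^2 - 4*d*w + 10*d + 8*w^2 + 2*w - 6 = -4*d^2 + 5*d + 8*w^2 + w*(-4*d - 5)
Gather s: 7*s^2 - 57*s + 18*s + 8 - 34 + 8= 7*s^2 - 39*s - 18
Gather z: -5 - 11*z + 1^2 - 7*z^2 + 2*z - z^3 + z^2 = -z^3 - 6*z^2 - 9*z - 4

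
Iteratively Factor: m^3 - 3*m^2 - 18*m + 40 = (m + 4)*(m^2 - 7*m + 10) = (m - 2)*(m + 4)*(m - 5)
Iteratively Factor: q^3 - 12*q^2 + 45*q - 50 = (q - 5)*(q^2 - 7*q + 10) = (q - 5)^2*(q - 2)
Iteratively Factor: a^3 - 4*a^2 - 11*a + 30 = (a + 3)*(a^2 - 7*a + 10) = (a - 5)*(a + 3)*(a - 2)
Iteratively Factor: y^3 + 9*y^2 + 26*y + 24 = (y + 3)*(y^2 + 6*y + 8) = (y + 2)*(y + 3)*(y + 4)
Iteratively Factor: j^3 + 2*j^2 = (j)*(j^2 + 2*j) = j^2*(j + 2)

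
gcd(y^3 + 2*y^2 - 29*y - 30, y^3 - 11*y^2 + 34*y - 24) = 1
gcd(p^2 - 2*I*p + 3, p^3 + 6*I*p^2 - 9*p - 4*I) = p + I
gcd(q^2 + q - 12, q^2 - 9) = q - 3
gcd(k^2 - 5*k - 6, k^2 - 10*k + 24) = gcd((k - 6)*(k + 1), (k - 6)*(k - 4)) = k - 6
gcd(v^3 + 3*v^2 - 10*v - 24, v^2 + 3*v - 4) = v + 4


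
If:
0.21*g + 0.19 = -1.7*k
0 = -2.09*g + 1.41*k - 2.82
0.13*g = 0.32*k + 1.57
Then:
No Solution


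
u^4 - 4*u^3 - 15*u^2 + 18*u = u*(u - 6)*(u - 1)*(u + 3)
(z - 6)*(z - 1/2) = z^2 - 13*z/2 + 3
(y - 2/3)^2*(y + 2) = y^3 + 2*y^2/3 - 20*y/9 + 8/9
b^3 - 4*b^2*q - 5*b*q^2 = b*(b - 5*q)*(b + q)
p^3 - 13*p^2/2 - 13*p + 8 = (p - 8)*(p - 1/2)*(p + 2)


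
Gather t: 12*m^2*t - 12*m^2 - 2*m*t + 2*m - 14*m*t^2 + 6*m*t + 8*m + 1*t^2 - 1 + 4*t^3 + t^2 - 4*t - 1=-12*m^2 + 10*m + 4*t^3 + t^2*(2 - 14*m) + t*(12*m^2 + 4*m - 4) - 2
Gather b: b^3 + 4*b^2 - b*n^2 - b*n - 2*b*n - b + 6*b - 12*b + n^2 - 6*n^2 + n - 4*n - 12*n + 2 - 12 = b^3 + 4*b^2 + b*(-n^2 - 3*n - 7) - 5*n^2 - 15*n - 10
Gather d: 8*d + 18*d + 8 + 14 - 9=26*d + 13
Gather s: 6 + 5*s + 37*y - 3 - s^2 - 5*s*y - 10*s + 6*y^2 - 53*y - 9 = -s^2 + s*(-5*y - 5) + 6*y^2 - 16*y - 6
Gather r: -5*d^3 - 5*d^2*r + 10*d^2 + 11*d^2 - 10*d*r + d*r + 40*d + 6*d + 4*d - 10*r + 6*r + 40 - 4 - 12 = -5*d^3 + 21*d^2 + 50*d + r*(-5*d^2 - 9*d - 4) + 24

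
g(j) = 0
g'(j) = 0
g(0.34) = 0.00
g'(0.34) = 0.00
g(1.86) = 0.00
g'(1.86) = 0.00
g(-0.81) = 0.00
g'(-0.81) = 0.00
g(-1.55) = 0.00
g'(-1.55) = 0.00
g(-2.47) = 0.00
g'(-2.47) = 0.00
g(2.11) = 0.00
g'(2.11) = 0.00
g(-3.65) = 0.00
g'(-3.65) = 0.00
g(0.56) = 0.00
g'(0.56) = 0.00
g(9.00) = 0.00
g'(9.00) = 0.00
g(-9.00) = 0.00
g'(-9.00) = 0.00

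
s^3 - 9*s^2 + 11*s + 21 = (s - 7)*(s - 3)*(s + 1)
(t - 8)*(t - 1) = t^2 - 9*t + 8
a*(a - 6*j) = a^2 - 6*a*j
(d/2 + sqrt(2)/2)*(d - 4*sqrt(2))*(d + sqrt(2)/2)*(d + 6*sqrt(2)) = d^4/2 + 7*sqrt(2)*d^3/4 - 41*d^2/2 - 35*sqrt(2)*d - 24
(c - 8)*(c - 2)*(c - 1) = c^3 - 11*c^2 + 26*c - 16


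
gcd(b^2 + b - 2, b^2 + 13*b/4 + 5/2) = b + 2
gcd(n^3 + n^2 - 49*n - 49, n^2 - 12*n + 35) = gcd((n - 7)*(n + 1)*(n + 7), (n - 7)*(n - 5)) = n - 7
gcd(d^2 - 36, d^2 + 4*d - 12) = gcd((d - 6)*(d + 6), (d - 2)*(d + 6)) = d + 6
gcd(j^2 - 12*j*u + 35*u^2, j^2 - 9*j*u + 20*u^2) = -j + 5*u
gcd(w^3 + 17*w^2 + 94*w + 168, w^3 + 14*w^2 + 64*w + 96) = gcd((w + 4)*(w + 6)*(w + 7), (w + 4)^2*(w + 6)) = w^2 + 10*w + 24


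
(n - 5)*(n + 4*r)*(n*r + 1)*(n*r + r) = n^4*r^2 + 4*n^3*r^3 - 4*n^3*r^2 + n^3*r - 16*n^2*r^3 - n^2*r^2 - 4*n^2*r - 20*n*r^3 - 16*n*r^2 - 5*n*r - 20*r^2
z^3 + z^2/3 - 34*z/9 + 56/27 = (z - 4/3)*(z - 2/3)*(z + 7/3)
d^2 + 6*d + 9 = (d + 3)^2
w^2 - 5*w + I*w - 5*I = (w - 5)*(w + I)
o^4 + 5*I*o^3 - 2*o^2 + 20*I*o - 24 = (o - 2*I)*(o + 2*I)^2*(o + 3*I)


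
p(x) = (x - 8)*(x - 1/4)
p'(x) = 2*x - 33/4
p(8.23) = 1.84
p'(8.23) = 8.21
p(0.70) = -3.28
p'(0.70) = -6.85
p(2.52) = -12.44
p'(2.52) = -3.21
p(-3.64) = 45.28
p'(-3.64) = -15.53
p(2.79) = -13.23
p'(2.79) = -2.67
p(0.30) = -0.38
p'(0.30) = -7.65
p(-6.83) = 105.00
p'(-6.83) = -21.91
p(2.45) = -12.21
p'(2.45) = -3.35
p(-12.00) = 245.00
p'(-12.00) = -32.25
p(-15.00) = 350.75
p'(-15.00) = -38.25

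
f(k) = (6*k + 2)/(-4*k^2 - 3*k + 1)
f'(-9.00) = 0.02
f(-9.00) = 0.18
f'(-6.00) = 0.05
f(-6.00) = 0.27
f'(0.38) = 41.84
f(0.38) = -5.96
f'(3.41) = 0.11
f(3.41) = -0.40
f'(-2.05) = 0.86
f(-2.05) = 1.07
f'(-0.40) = 3.88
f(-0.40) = -0.26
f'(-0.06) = 8.19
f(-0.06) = 1.41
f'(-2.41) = 0.50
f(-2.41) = 0.83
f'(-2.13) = 0.75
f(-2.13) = 1.00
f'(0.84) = 2.25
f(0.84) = -1.62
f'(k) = (6*k + 2)*(8*k + 3)/(-4*k^2 - 3*k + 1)^2 + 6/(-4*k^2 - 3*k + 1)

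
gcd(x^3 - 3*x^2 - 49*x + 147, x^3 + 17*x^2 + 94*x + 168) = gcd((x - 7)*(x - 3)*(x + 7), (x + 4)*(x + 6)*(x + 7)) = x + 7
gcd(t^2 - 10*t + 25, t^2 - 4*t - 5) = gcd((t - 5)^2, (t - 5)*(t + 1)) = t - 5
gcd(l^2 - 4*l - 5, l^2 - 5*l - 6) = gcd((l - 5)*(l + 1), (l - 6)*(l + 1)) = l + 1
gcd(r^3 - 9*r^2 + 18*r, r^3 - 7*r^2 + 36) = r^2 - 9*r + 18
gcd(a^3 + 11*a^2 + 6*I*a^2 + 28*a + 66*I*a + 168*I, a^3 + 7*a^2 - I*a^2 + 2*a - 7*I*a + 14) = a + 7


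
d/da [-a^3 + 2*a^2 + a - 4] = -3*a^2 + 4*a + 1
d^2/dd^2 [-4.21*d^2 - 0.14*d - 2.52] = -8.42000000000000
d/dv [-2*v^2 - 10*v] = -4*v - 10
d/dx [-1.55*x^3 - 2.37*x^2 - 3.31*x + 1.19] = -4.65*x^2 - 4.74*x - 3.31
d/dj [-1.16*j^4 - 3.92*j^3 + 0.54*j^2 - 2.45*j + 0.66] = -4.64*j^3 - 11.76*j^2 + 1.08*j - 2.45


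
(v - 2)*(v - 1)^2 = v^3 - 4*v^2 + 5*v - 2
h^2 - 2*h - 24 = (h - 6)*(h + 4)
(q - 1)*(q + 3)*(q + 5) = q^3 + 7*q^2 + 7*q - 15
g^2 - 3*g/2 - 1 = (g - 2)*(g + 1/2)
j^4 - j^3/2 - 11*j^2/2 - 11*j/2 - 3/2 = (j - 3)*(j + 1/2)*(j + 1)^2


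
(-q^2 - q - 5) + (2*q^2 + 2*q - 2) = q^2 + q - 7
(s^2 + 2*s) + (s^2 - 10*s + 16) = 2*s^2 - 8*s + 16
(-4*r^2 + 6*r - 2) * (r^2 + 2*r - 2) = -4*r^4 - 2*r^3 + 18*r^2 - 16*r + 4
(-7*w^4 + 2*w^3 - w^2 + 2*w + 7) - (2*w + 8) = -7*w^4 + 2*w^3 - w^2 - 1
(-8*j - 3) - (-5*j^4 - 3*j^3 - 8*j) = 5*j^4 + 3*j^3 - 3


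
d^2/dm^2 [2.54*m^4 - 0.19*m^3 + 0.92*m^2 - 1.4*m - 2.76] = 30.48*m^2 - 1.14*m + 1.84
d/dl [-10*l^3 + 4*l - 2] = 4 - 30*l^2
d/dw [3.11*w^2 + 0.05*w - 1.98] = 6.22*w + 0.05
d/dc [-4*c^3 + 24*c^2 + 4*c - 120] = -12*c^2 + 48*c + 4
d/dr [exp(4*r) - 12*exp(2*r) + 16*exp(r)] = 4*(exp(3*r) - 6*exp(r) + 4)*exp(r)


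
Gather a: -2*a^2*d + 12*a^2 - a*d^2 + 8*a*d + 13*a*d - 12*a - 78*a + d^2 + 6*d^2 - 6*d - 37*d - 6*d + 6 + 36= a^2*(12 - 2*d) + a*(-d^2 + 21*d - 90) + 7*d^2 - 49*d + 42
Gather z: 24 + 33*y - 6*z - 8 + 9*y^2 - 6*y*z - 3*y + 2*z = 9*y^2 + 30*y + z*(-6*y - 4) + 16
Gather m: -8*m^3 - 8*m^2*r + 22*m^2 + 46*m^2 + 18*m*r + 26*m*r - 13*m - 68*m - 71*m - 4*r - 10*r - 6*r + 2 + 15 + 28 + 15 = -8*m^3 + m^2*(68 - 8*r) + m*(44*r - 152) - 20*r + 60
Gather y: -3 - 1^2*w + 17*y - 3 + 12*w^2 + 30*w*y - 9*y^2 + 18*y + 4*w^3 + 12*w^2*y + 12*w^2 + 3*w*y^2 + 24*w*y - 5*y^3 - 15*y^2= 4*w^3 + 24*w^2 - w - 5*y^3 + y^2*(3*w - 24) + y*(12*w^2 + 54*w + 35) - 6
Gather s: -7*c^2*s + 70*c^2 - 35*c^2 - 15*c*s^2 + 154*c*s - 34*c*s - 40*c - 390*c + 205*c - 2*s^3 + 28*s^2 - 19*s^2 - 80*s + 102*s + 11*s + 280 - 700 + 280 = 35*c^2 - 225*c - 2*s^3 + s^2*(9 - 15*c) + s*(-7*c^2 + 120*c + 33) - 140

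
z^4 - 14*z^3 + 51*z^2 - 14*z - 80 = (z - 8)*(z - 5)*(z - 2)*(z + 1)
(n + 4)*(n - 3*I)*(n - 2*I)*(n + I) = n^4 + 4*n^3 - 4*I*n^3 - n^2 - 16*I*n^2 - 4*n - 6*I*n - 24*I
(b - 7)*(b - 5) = b^2 - 12*b + 35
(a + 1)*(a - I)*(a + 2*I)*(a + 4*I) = a^4 + a^3 + 5*I*a^3 - 2*a^2 + 5*I*a^2 - 2*a + 8*I*a + 8*I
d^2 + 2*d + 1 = (d + 1)^2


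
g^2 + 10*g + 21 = (g + 3)*(g + 7)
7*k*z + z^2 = z*(7*k + z)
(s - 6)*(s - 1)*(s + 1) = s^3 - 6*s^2 - s + 6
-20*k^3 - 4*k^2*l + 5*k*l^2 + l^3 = (-2*k + l)*(2*k + l)*(5*k + l)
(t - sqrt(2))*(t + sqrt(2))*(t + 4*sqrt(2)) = t^3 + 4*sqrt(2)*t^2 - 2*t - 8*sqrt(2)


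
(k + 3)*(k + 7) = k^2 + 10*k + 21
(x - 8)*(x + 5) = x^2 - 3*x - 40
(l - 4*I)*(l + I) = l^2 - 3*I*l + 4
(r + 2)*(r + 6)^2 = r^3 + 14*r^2 + 60*r + 72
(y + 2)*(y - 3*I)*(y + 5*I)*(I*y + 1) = I*y^4 - y^3 + 2*I*y^3 - 2*y^2 + 17*I*y^2 + 15*y + 34*I*y + 30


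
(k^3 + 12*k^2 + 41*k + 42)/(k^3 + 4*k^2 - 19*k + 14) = (k^2 + 5*k + 6)/(k^2 - 3*k + 2)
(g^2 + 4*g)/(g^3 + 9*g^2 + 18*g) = (g + 4)/(g^2 + 9*g + 18)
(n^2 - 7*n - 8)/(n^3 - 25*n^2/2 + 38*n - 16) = 2*(n + 1)/(2*n^2 - 9*n + 4)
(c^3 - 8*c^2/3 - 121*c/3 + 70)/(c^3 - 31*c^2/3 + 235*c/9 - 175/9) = 3*(c + 6)/(3*c - 5)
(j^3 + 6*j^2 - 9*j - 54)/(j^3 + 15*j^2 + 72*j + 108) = (j - 3)/(j + 6)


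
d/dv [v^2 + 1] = 2*v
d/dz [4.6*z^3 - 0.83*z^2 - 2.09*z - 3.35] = 13.8*z^2 - 1.66*z - 2.09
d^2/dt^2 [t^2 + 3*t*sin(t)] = -3*t*sin(t) + 6*cos(t) + 2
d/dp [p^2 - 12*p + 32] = 2*p - 12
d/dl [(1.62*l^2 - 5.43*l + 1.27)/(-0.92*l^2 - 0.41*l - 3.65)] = (-5.6598*l^2 - 9.4892*l + 20.3402)/(0.8464*l^4 + 0.7544*l^3 + 6.8841*l^2 + 2.993*l + 13.3225)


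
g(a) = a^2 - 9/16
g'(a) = 2*a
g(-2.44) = 5.39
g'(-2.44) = -4.88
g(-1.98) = 3.36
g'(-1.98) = -3.96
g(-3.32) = 10.46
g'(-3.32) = -6.64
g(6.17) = 37.51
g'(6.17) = 12.34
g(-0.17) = -0.53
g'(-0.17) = -0.34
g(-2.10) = 3.85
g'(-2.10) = -4.20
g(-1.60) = 2.00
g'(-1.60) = -3.20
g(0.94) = 0.32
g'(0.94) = 1.88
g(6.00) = 35.44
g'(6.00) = 12.00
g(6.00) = 35.44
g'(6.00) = 12.00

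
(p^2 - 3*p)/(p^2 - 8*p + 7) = p*(p - 3)/(p^2 - 8*p + 7)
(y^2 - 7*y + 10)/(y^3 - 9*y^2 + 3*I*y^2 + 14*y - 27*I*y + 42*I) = (y - 5)/(y^2 + y*(-7 + 3*I) - 21*I)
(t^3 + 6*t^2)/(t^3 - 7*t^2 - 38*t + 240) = t^2/(t^2 - 13*t + 40)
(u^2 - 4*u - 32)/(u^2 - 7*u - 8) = (u + 4)/(u + 1)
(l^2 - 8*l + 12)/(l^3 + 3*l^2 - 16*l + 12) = (l - 6)/(l^2 + 5*l - 6)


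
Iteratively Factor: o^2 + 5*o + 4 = (o + 1)*(o + 4)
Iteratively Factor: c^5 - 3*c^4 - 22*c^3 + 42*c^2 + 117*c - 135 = (c - 1)*(c^4 - 2*c^3 - 24*c^2 + 18*c + 135) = (c - 1)*(c + 3)*(c^3 - 5*c^2 - 9*c + 45) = (c - 1)*(c + 3)^2*(c^2 - 8*c + 15) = (c - 5)*(c - 1)*(c + 3)^2*(c - 3)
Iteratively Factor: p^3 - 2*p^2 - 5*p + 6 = (p - 3)*(p^2 + p - 2) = (p - 3)*(p + 2)*(p - 1)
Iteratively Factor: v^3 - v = (v - 1)*(v^2 + v) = (v - 1)*(v + 1)*(v)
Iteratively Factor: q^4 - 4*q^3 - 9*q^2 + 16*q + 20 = (q + 1)*(q^3 - 5*q^2 - 4*q + 20) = (q + 1)*(q + 2)*(q^2 - 7*q + 10) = (q - 5)*(q + 1)*(q + 2)*(q - 2)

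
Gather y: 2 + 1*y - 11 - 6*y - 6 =-5*y - 15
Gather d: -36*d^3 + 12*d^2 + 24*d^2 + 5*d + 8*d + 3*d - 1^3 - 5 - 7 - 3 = -36*d^3 + 36*d^2 + 16*d - 16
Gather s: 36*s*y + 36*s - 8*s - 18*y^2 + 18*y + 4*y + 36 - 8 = s*(36*y + 28) - 18*y^2 + 22*y + 28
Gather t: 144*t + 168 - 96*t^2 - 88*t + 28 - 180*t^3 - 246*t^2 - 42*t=-180*t^3 - 342*t^2 + 14*t + 196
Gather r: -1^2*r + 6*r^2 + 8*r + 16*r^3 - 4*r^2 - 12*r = 16*r^3 + 2*r^2 - 5*r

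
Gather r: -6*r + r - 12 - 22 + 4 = -5*r - 30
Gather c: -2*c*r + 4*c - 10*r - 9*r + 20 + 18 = c*(4 - 2*r) - 19*r + 38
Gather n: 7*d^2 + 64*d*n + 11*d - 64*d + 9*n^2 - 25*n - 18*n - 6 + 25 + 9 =7*d^2 - 53*d + 9*n^2 + n*(64*d - 43) + 28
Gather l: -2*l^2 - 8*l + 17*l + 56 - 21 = -2*l^2 + 9*l + 35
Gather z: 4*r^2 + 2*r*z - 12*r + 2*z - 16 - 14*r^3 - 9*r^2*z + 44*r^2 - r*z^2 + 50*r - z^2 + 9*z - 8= -14*r^3 + 48*r^2 + 38*r + z^2*(-r - 1) + z*(-9*r^2 + 2*r + 11) - 24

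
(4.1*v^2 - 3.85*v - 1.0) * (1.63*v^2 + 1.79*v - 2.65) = 6.683*v^4 + 1.0635*v^3 - 19.3865*v^2 + 8.4125*v + 2.65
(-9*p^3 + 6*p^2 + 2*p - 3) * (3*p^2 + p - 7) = -27*p^5 + 9*p^4 + 75*p^3 - 49*p^2 - 17*p + 21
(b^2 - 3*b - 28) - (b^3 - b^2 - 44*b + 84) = -b^3 + 2*b^2 + 41*b - 112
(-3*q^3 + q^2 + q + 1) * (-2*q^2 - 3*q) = 6*q^5 + 7*q^4 - 5*q^3 - 5*q^2 - 3*q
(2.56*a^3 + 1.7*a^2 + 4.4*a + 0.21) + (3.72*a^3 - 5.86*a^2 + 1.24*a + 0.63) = 6.28*a^3 - 4.16*a^2 + 5.64*a + 0.84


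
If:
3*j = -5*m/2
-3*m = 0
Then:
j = 0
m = 0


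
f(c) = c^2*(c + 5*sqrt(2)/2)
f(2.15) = 26.28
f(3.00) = 58.82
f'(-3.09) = 6.79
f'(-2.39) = 0.24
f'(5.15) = 115.98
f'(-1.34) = -4.09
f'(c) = c^2 + 2*c*(c + 5*sqrt(2)/2)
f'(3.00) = 48.21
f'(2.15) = 29.07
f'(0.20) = 1.53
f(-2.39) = 6.54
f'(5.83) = 143.19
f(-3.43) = 1.24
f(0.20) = 0.15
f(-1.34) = 3.94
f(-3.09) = 4.25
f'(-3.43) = 11.04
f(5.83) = 318.32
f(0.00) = 0.00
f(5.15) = 230.36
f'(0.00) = 0.00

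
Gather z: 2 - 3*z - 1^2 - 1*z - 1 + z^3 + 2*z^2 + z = z^3 + 2*z^2 - 3*z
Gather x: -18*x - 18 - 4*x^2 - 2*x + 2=-4*x^2 - 20*x - 16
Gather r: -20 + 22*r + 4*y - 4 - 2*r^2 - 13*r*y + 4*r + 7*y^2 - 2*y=-2*r^2 + r*(26 - 13*y) + 7*y^2 + 2*y - 24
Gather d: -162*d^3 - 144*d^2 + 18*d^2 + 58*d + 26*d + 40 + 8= -162*d^3 - 126*d^2 + 84*d + 48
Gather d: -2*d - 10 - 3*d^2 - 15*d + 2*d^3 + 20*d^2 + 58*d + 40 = 2*d^3 + 17*d^2 + 41*d + 30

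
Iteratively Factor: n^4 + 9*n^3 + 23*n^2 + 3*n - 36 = (n + 3)*(n^3 + 6*n^2 + 5*n - 12) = (n + 3)^2*(n^2 + 3*n - 4) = (n + 3)^2*(n + 4)*(n - 1)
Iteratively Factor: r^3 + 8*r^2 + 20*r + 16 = (r + 2)*(r^2 + 6*r + 8) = (r + 2)*(r + 4)*(r + 2)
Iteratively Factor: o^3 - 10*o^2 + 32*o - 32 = (o - 2)*(o^2 - 8*o + 16) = (o - 4)*(o - 2)*(o - 4)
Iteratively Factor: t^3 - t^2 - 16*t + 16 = (t - 4)*(t^2 + 3*t - 4) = (t - 4)*(t - 1)*(t + 4)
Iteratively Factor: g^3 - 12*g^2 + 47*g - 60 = (g - 3)*(g^2 - 9*g + 20) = (g - 5)*(g - 3)*(g - 4)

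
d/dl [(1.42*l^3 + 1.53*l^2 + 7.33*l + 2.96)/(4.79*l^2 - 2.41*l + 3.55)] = (6.8018*l^4 - 6.8444*l^3 - 23.675*l^2 - 17.4938*l + 33.1551)/(22.9441*l^4 - 23.0878*l^3 + 39.8171*l^2 - 17.111*l + 12.6025)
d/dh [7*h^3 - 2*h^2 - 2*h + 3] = 21*h^2 - 4*h - 2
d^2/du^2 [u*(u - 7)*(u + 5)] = 6*u - 4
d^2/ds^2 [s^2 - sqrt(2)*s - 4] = 2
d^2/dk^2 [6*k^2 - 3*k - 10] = 12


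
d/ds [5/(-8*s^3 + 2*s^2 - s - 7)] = 5*(24*s^2 - 4*s + 1)/(8*s^3 - 2*s^2 + s + 7)^2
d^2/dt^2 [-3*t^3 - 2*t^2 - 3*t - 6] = -18*t - 4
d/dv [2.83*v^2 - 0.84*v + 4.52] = 5.66*v - 0.84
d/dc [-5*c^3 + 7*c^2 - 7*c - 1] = -15*c^2 + 14*c - 7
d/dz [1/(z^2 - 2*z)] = 2*(1 - z)/(z^2*(z - 2)^2)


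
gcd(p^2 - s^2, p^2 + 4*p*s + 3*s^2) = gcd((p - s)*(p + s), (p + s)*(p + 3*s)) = p + s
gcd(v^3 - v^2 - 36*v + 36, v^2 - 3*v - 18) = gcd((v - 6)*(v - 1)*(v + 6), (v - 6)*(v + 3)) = v - 6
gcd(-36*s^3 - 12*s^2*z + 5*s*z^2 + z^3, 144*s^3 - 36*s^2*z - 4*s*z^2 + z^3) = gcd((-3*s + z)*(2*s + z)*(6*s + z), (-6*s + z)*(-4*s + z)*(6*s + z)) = 6*s + z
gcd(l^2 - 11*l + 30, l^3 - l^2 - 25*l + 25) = l - 5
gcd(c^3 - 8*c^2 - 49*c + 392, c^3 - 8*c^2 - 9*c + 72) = c - 8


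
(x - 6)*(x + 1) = x^2 - 5*x - 6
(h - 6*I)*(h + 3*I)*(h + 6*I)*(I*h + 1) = I*h^4 - 2*h^3 + 39*I*h^2 - 72*h + 108*I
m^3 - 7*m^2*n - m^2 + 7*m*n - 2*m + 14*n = (m - 2)*(m + 1)*(m - 7*n)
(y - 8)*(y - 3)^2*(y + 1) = y^4 - 13*y^3 + 43*y^2 - 15*y - 72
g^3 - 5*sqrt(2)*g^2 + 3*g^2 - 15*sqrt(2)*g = g*(g + 3)*(g - 5*sqrt(2))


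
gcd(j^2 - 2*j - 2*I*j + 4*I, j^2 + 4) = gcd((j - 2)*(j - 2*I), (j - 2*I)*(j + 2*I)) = j - 2*I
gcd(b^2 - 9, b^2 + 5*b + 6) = b + 3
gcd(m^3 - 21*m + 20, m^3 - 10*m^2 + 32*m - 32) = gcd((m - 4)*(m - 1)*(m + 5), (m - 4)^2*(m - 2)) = m - 4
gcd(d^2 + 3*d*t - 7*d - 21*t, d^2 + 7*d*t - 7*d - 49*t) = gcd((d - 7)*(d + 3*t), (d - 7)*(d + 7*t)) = d - 7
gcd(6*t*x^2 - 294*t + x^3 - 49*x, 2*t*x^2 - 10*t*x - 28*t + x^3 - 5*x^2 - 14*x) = x - 7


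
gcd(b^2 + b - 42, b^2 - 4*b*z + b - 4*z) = 1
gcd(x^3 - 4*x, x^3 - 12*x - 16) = x + 2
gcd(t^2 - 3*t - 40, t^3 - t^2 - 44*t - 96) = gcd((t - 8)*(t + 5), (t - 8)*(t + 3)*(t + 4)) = t - 8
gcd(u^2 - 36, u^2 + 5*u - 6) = u + 6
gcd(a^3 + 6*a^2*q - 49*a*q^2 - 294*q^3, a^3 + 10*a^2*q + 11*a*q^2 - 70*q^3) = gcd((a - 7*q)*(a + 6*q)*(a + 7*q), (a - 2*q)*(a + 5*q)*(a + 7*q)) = a + 7*q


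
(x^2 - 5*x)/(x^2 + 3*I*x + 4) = x*(x - 5)/(x^2 + 3*I*x + 4)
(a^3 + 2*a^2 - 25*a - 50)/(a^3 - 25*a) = (a + 2)/a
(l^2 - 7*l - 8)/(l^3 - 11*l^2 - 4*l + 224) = (l + 1)/(l^2 - 3*l - 28)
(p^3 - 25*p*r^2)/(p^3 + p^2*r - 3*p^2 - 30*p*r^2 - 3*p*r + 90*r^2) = p*(p + 5*r)/(p^2 + 6*p*r - 3*p - 18*r)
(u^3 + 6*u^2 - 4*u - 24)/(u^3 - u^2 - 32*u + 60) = (u + 2)/(u - 5)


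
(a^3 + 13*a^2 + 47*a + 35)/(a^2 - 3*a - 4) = (a^2 + 12*a + 35)/(a - 4)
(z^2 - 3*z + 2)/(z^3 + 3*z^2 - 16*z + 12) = 1/(z + 6)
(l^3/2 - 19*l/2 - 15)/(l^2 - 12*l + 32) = (l^3 - 19*l - 30)/(2*(l^2 - 12*l + 32))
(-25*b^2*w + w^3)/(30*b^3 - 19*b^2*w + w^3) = w*(-5*b + w)/(6*b^2 - 5*b*w + w^2)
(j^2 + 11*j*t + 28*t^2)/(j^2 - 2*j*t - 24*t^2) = (-j - 7*t)/(-j + 6*t)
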